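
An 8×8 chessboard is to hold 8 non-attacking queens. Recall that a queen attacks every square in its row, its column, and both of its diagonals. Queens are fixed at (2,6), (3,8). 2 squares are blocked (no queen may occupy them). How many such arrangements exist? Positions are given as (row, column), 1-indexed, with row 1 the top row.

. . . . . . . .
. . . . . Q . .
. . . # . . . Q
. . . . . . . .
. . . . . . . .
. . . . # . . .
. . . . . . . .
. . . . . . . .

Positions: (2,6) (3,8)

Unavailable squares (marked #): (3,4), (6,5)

Branch on row 1: col 1 → 1; col 2 → 1; col 3 → 3; col 4 → 2.
Sum: 1 + 1 + 3 + 2 = 7.

7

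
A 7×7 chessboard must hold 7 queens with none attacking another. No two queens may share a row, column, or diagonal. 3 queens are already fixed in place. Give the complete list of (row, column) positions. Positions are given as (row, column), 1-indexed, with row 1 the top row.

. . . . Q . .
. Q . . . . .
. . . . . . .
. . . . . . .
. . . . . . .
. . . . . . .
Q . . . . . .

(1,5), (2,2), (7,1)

Row 3: attacked by (1,5)→{3,5,7}; (2,2)→{1,2,3}; (7,1)→{1,5}. Safe: 4, 6. Place at column 6.
Row 4: attacked by (1,5)→{2,5}; (2,2)→{2,4}; (3,6)→{5,6,7}; (7,1)→{1,4}. Safe: 3. Place at column 3.
Row 5: attacked by (1,5)→{1,5}; (2,2)→{2,5}; (3,6)→{4,6}; (4,3)→{2,3,4}; (7,1)→{1,3}. Safe: 7. Place at column 7.
Row 6: attacked by (1,5)→{5}; (2,2)→{2,6}; (3,6)→{3,6}; (4,3)→{1,3,5}; (5,7)→{6,7}; (7,1)→{1,2}. Safe: 4. Place at column 4.
Columns [5, 2, 6, 3, 7, 4, 1], r−c [-4, 0, -3, 1, -2, 2, 6], r+c [6, 4, 9, 7, 12, 10, 8] are all distinct, so no two queens attack.

(1,5) (2,2) (3,6) (4,3) (5,7) (6,4) (7,1)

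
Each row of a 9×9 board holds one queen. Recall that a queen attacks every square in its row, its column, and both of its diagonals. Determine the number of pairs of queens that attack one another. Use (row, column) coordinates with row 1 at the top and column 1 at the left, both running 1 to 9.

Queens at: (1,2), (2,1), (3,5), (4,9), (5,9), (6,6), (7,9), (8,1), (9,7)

7

Same column: (2,1)–(8,1) (column 1); (4,9)–(5,9) (column 9); (4,9)–(7,9) (column 9); (5,9)–(7,9) (column 9).
Same diagonal: (1,2)–(2,1) (|1−2| = |2−1| = 1); (3,5)–(7,9) (|3−7| = |5−9| = 4); (7,9)–(9,7) (|7−9| = |9−7| = 2).
Total attacking pairs: 7.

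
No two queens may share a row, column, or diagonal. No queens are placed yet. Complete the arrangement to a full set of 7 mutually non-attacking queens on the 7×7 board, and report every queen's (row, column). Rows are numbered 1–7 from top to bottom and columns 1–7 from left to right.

(1,5) (2,3) (3,1) (4,6) (5,4) (6,2) (7,7)

Row 1: Safe: 1, 2, 3, 4, 5, 6, 7. Place at column 5.
Row 2: attacked by (1,5)→{4,5,6}. Safe: 1, 2, 3, 7. Place at column 3.
Row 3: attacked by (1,5)→{3,5,7}; (2,3)→{2,3,4}. Safe: 1, 6. Place at column 1.
Row 4: attacked by (1,5)→{2,5}; (2,3)→{1,3,5}; (3,1)→{1,2}. Safe: 4, 6, 7. Place at column 6.
Row 5: attacked by (1,5)→{1,5}; (2,3)→{3,6}; (3,1)→{1,3}; (4,6)→{5,6,7}. Safe: 2, 4. Place at column 4.
Row 6: attacked by (1,5)→{5}; (2,3)→{3,7}; (3,1)→{1,4}; (4,6)→{4,6}; (5,4)→{3,4,5}. Safe: 2. Place at column 2.
Row 7: attacked by (1,5)→{5}; (2,3)→{3}; (3,1)→{1,5}; (4,6)→{3,6}; (5,4)→{2,4,6}; (6,2)→{1,2,3}. Safe: 7. Place at column 7.
Columns [5, 3, 1, 6, 4, 2, 7], r−c [-4, -1, 2, -2, 1, 4, 0], r+c [6, 5, 4, 10, 9, 8, 14] are all distinct, so no two queens attack.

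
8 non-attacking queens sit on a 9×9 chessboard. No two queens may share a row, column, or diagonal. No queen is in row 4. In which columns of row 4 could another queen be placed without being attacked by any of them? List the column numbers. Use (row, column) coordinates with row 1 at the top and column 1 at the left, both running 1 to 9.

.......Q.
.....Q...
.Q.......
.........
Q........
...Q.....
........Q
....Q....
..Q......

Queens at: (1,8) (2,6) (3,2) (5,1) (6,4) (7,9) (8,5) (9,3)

columns 7

(1,8) attacks row 4 at column 8 and diagonals 5.
(2,6) attacks row 4 at column 6 and diagonals 4, 8.
(3,2) attacks row 4 at column 2 and diagonals 1, 3.
(5,1) attacks row 4 at column 1 and diagonals 2.
(6,4) attacks row 4 at column 4 and diagonals 2, 6.
(7,9) attacks row 4 at column 9 and diagonals 6.
(8,5) attacks row 4 at column 5 and diagonals 1, 9.
(9,3) attacks row 4 at column 3 and diagonals 8.
Attacked columns: {1, 2, 3, 4, 5, 6, 8, 9}. Safe: {7}.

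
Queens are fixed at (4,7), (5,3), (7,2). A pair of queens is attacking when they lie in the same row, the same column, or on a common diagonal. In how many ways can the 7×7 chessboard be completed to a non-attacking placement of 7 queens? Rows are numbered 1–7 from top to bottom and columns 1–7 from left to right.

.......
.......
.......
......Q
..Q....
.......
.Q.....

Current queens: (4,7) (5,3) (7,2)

1

Branch on row 1: col 1 → 0; col 5 → 1; col 6 → 0.
Sum: 0 + 1 + 0 = 1.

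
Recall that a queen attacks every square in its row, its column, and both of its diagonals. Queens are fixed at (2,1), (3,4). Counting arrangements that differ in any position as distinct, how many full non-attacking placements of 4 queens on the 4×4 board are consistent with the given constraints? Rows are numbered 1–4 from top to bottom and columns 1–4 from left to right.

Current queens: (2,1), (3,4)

Branch on row 1: col 3 → 1.
Sum: 1 = 1.

1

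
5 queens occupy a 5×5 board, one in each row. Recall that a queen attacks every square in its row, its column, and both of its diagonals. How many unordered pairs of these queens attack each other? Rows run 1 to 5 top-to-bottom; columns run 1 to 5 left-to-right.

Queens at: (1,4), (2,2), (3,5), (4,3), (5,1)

0

All columns are distinct and no two queens satisfy |Δrow| = |Δcol|, so no pair attacks.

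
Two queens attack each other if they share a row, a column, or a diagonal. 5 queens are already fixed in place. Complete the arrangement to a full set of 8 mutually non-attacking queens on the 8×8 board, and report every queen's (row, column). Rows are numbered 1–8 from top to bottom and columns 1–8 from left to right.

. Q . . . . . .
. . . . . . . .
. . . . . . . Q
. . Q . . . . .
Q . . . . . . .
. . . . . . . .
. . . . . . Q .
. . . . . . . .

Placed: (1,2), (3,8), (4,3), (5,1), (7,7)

(1,2) (2,6) (3,8) (4,3) (5,1) (6,4) (7,7) (8,5)

Row 2: attacked by (1,2)→{1,2,3}; (3,8)→{7,8}; (4,3)→{1,3,5}; (5,1)→{1,4}; (7,7)→{2,7}. Safe: 6. Place at column 6.
Row 6: attacked by (1,2)→{2,7}; (2,6)→{2,6}; (3,8)→{5,8}; (4,3)→{1,3,5}; (5,1)→{1,2}; (7,7)→{6,7,8}. Safe: 4. Place at column 4.
Row 8: attacked by (1,2)→{2}; (2,6)→{6}; (3,8)→{3,8}; (4,3)→{3,7}; (5,1)→{1,4}; (6,4)→{2,4,6}; (7,7)→{6,7,8}. Safe: 5. Place at column 5.
Columns [2, 6, 8, 3, 1, 4, 7, 5], r−c [-1, -4, -5, 1, 4, 2, 0, 3], r+c [3, 8, 11, 7, 6, 10, 14, 13] are all distinct, so no two queens attack.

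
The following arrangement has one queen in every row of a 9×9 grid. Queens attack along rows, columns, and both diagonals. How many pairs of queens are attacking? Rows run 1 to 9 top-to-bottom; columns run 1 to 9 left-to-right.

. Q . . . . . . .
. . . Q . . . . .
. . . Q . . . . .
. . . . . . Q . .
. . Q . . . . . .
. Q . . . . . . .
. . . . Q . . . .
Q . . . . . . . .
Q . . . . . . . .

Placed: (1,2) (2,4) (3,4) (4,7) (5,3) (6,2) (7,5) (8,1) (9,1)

6

Same column: (1,2)–(6,2) (column 2); (2,4)–(3,4) (column 4); (8,1)–(9,1) (column 1).
Same diagonal: (1,2)–(3,4) (|1−3| = |2−4| = 2); (5,3)–(6,2) (|5−6| = |3−2| = 1); (5,3)–(7,5) (|5−7| = |3−5| = 2).
Total attacking pairs: 6.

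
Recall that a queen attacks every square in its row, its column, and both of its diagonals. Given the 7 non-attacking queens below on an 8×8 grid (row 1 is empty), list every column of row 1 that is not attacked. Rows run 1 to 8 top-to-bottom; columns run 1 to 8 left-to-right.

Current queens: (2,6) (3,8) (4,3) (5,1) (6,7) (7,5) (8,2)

columns 4

(2,6) attacks row 1 at column 6 and diagonals 5, 7.
(3,8) attacks row 1 at column 8 and diagonals 6.
(4,3) attacks row 1 at column 3 and diagonals 6.
(5,1) attacks row 1 at column 1 and diagonals 5.
(6,7) attacks row 1 at column 7 and diagonals 2.
(7,5) attacks row 1 at column 5.
(8,2) attacks row 1 at column 2.
Attacked columns: {1, 2, 3, 5, 6, 7, 8}. Safe: {4}.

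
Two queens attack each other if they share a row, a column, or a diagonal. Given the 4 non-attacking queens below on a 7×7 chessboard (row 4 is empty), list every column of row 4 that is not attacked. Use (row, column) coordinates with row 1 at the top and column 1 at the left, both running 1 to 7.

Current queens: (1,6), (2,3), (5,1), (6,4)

(1,6) attacks row 4 at column 6 and diagonals 3.
(2,3) attacks row 4 at column 3 and diagonals 1, 5.
(5,1) attacks row 4 at column 1 and diagonals 2.
(6,4) attacks row 4 at column 4 and diagonals 2, 6.
Attacked columns: {1, 2, 3, 4, 5, 6}. Safe: {7}.

columns 7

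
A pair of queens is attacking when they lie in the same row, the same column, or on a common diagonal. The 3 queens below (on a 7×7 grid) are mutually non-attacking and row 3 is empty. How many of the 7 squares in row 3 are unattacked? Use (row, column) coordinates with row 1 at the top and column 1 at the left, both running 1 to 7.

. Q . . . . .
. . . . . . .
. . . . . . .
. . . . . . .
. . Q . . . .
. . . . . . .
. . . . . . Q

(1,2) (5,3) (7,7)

1

(1,2) attacks row 3 at column 2 and diagonals 4.
(5,3) attacks row 3 at column 3 and diagonals 1, 5.
(7,7) attacks row 3 at column 7 and diagonals 3.
Attacked columns: {1, 2, 3, 4, 5, 7}. Safe: {6}.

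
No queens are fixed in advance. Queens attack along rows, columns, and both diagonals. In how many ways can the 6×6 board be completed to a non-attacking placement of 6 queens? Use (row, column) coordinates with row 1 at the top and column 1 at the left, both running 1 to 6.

4

Branch on row 1: col 1 → 0; col 2 → 1; col 3 → 1; col 4 → 1; col 5 → 1; col 6 → 0.
Sum: 0 + 1 + 1 + 1 + 1 + 0 = 4.
(This is the classic 6-queens count.)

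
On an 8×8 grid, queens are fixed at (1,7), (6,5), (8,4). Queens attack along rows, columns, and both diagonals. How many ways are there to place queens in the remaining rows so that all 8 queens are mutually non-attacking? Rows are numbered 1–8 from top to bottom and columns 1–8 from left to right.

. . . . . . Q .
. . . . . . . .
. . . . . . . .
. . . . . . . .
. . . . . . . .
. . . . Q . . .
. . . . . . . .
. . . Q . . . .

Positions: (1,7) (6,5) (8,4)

1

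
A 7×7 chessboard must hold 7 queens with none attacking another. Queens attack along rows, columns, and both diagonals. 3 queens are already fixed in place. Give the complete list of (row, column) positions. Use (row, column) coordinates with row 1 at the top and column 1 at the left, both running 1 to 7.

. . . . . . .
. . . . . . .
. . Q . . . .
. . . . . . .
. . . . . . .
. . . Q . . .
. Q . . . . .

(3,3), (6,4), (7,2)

(1,7) (2,5) (3,3) (4,1) (5,6) (6,4) (7,2)

Row 1: attacked by (3,3)→{1,3,5}; (6,4)→{4}; (7,2)→{2}. Safe: 6, 7. Place at column 7.
Row 2: attacked by (1,7)→{6,7}; (3,3)→{2,3,4}; (6,4)→{4}; (7,2)→{2,7}. Safe: 1, 5. Place at column 5.
Row 4: attacked by (1,7)→{4,7}; (2,5)→{3,5,7}; (3,3)→{2,3,4}; (6,4)→{2,4,6}; (7,2)→{2,5}. Safe: 1. Place at column 1.
Row 5: attacked by (1,7)→{3,7}; (2,5)→{2,5}; (3,3)→{1,3,5}; (4,1)→{1,2}; (6,4)→{3,4,5}; (7,2)→{2,4}. Safe: 6. Place at column 6.
Columns [7, 5, 3, 1, 6, 4, 2], r−c [-6, -3, 0, 3, -1, 2, 5], r+c [8, 7, 6, 5, 11, 10, 9] are all distinct, so no two queens attack.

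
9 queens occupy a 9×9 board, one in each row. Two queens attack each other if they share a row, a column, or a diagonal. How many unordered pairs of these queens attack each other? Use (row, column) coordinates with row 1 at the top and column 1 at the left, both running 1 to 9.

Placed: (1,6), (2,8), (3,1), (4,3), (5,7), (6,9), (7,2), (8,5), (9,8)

Same column: (2,8)–(9,8) (column 8).
Same diagonal: (1,6)–(4,3) (|1−4| = |6−3| = 3); (4,3)–(9,8) (|4−9| = |3−8| = 5).
Total attacking pairs: 3.

3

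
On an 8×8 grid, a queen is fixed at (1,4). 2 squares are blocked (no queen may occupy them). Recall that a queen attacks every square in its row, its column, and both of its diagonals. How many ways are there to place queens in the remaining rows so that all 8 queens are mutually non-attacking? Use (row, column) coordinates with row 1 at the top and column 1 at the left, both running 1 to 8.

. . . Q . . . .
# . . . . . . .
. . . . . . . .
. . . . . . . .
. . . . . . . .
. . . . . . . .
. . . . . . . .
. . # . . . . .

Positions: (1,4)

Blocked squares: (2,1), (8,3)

Branch on row 2: col 2 → 5; col 6 → 3; col 7 → 3; col 8 → 2.
Sum: 5 + 3 + 3 + 2 = 13.

13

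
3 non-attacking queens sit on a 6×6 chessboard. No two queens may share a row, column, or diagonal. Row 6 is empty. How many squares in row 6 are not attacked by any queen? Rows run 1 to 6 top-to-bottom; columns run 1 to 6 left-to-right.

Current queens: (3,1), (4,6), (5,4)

(3,1) attacks row 6 at column 1 and diagonals 4.
(4,6) attacks row 6 at column 6 and diagonals 4.
(5,4) attacks row 6 at column 4 and diagonals 3, 5.
Attacked columns: {1, 3, 4, 5, 6}. Safe: {2}.

1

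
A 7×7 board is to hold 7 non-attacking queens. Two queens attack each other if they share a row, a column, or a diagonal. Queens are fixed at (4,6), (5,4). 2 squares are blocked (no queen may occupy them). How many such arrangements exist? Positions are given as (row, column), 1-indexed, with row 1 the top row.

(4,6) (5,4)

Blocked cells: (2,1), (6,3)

1

Branch on row 1: col 1 → 0; col 2 → 0; col 5 → 1; col 7 → 0.
Sum: 0 + 0 + 1 + 0 = 1.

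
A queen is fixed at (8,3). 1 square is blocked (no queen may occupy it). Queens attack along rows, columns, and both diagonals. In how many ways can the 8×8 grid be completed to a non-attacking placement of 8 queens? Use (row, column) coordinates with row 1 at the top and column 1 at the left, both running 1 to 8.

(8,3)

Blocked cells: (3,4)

13

Branch on row 1: col 1 → 1; col 2 → 2; col 4 → 3; col 5 → 2; col 6 → 5; col 7 → 0; col 8 → 0.
Sum: 1 + 2 + 3 + 2 + 5 + 0 + 0 = 13.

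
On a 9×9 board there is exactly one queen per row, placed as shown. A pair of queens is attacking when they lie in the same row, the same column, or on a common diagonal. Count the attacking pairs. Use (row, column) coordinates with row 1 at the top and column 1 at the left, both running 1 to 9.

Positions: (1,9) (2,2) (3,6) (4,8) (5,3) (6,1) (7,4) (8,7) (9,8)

Same column: (4,8)–(9,8) (column 8).
Same diagonal: (8,7)–(9,8) (|8−9| = |7−8| = 1).
Total attacking pairs: 2.

2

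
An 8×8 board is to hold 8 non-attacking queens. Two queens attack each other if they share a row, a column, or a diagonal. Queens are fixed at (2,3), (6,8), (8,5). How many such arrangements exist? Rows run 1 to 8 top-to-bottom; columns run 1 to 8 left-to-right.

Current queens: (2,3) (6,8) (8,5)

2

Branch on row 1: col 1 → 0; col 6 → 2; col 7 → 0.
Sum: 0 + 2 + 0 = 2.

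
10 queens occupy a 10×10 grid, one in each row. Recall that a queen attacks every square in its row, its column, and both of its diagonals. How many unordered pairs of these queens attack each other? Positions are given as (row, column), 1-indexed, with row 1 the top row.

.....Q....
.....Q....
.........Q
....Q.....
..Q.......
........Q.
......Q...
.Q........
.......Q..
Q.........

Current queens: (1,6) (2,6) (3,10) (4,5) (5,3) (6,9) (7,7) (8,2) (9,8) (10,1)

2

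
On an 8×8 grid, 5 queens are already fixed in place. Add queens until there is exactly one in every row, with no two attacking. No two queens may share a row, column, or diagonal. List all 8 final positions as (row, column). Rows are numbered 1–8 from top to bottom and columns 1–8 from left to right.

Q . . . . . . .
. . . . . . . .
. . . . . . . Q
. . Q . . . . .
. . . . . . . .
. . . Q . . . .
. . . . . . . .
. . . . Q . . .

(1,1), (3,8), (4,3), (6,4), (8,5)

(1,1) (2,6) (3,8) (4,3) (5,7) (6,4) (7,2) (8,5)

Row 2: attacked by (1,1)→{1,2}; (3,8)→{7,8}; (4,3)→{1,3,5}; (6,4)→{4,8}; (8,5)→{5}. Safe: 6. Place at column 6.
Row 5: attacked by (1,1)→{1,5}; (2,6)→{3,6}; (3,8)→{6,8}; (4,3)→{2,3,4}; (6,4)→{3,4,5}; (8,5)→{2,5,8}. Safe: 7. Place at column 7.
Row 7: attacked by (1,1)→{1,7}; (2,6)→{1,6}; (3,8)→{4,8}; (4,3)→{3,6}; (5,7)→{5,7}; (6,4)→{3,4,5}; (8,5)→{4,5,6}. Safe: 2. Place at column 2.
Columns [1, 6, 8, 3, 7, 4, 2, 5], r−c [0, -4, -5, 1, -2, 2, 5, 3], r+c [2, 8, 11, 7, 12, 10, 9, 13] are all distinct, so no two queens attack.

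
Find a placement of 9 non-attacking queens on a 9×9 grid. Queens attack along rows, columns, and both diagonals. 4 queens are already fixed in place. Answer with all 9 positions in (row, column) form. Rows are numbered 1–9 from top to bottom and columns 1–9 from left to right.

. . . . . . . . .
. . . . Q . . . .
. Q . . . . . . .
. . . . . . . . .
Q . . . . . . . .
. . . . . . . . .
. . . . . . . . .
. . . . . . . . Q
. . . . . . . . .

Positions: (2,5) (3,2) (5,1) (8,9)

Row 1: attacked by (2,5)→{4,5,6}; (3,2)→{2,4}; (5,1)→{1,5}; (8,9)→{2,9}. Safe: 3, 7, 8. Place at column 3.
Row 4: attacked by (1,3)→{3,6}; (2,5)→{3,5,7}; (3,2)→{1,2,3}; (5,1)→{1,2}; (8,9)→{5,9}. Safe: 4, 8. Place at column 8.
Row 6: attacked by (1,3)→{3,8}; (2,5)→{1,5,9}; (3,2)→{2,5}; (4,8)→{6,8}; (5,1)→{1,2}; (8,9)→{7,9}. Safe: 4. Place at column 4.
Row 7: attacked by (1,3)→{3,9}; (2,5)→{5}; (3,2)→{2,6}; (4,8)→{5,8}; (5,1)→{1,3}; (6,4)→{3,4,5}; (8,9)→{8,9}. Safe: 7. Place at column 7.
Row 9: attacked by (1,3)→{3}; (2,5)→{5}; (3,2)→{2,8}; (4,8)→{3,8}; (5,1)→{1,5}; (6,4)→{1,4,7}; (7,7)→{5,7,9}; (8,9)→{8,9}. Safe: 6. Place at column 6.
Columns [3, 5, 2, 8, 1, 4, 7, 9, 6], r−c [-2, -3, 1, -4, 4, 2, 0, -1, 3], r+c [4, 7, 5, 12, 6, 10, 14, 17, 15] are all distinct, so no two queens attack.

(1,3) (2,5) (3,2) (4,8) (5,1) (6,4) (7,7) (8,9) (9,6)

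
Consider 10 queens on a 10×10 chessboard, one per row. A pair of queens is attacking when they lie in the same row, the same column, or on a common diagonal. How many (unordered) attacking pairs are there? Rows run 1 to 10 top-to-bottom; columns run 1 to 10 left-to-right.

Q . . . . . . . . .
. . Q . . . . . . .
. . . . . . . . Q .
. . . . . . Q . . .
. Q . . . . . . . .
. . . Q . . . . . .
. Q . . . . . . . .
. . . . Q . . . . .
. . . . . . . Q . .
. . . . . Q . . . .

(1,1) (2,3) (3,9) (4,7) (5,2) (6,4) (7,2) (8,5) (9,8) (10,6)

Same column: (5,2)–(7,2) (column 2).
Same diagonal: (5,2)–(8,5) (|5−8| = |2−5| = 3).
Total attacking pairs: 2.

2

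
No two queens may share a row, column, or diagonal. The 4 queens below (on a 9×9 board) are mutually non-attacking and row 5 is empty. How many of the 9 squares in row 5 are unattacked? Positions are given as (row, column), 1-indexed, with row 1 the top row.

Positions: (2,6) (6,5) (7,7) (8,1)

2

(2,6) attacks row 5 at column 6 and diagonals 3, 9.
(6,5) attacks row 5 at column 5 and diagonals 4, 6.
(7,7) attacks row 5 at column 7 and diagonals 5, 9.
(8,1) attacks row 5 at column 1 and diagonals 4.
Attacked columns: {1, 3, 4, 5, 6, 7, 9}. Safe: {2, 8}.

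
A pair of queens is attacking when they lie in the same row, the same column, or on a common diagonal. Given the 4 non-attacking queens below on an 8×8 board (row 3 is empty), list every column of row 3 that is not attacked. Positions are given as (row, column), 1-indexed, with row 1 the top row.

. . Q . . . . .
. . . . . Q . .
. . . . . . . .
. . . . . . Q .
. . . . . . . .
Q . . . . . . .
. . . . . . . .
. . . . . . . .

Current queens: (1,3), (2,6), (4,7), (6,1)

(1,3) attacks row 3 at column 3 and diagonals 1, 5.
(2,6) attacks row 3 at column 6 and diagonals 5, 7.
(4,7) attacks row 3 at column 7 and diagonals 6, 8.
(6,1) attacks row 3 at column 1 and diagonals 4.
Attacked columns: {1, 3, 4, 5, 6, 7, 8}. Safe: {2}.

columns 2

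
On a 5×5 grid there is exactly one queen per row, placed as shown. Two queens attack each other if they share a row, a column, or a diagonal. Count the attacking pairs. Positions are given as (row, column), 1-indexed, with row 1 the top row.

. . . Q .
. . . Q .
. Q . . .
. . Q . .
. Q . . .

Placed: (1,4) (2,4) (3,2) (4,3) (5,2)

5

Same column: (1,4)–(2,4) (column 4); (3,2)–(5,2) (column 2).
Same diagonal: (1,4)–(3,2) (|1−3| = |4−2| = 2); (3,2)–(4,3) (|3−4| = |2−3| = 1); (4,3)–(5,2) (|4−5| = |3−2| = 1).
Total attacking pairs: 5.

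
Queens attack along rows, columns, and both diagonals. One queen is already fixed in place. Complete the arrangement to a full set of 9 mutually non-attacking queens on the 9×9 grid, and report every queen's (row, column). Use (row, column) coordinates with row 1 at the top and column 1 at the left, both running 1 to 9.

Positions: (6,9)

Row 1: attacked by (6,9)→{4,9}. Safe: 1, 2, 3, 5, 6, 7, 8. Place at column 7.
Row 2: attacked by (1,7)→{6,7,8}; (6,9)→{5,9}. Safe: 1, 2, 3, 4. Place at column 4.
Row 3: attacked by (1,7)→{5,7,9}; (2,4)→{3,4,5}; (6,9)→{6,9}. Safe: 1, 2, 8. Place at column 1.
Row 4: attacked by (1,7)→{4,7}; (2,4)→{2,4,6}; (3,1)→{1,2}; (6,9)→{7,9}. Safe: 3, 5, 8. Place at column 5.
Row 5: attacked by (1,7)→{3,7}; (2,4)→{1,4,7}; (3,1)→{1,3}; (4,5)→{4,5,6}; (6,9)→{8,9}. Safe: 2. Place at column 2.
Row 7: attacked by (1,7)→{1,7}; (2,4)→{4,9}; (3,1)→{1,5}; (4,5)→{2,5,8}; (5,2)→{2,4}; (6,9)→{8,9}. Safe: 3, 6. Place at column 6.
Row 8: attacked by (1,7)→{7}; (2,4)→{4}; (3,1)→{1,6}; (4,5)→{1,5,9}; (5,2)→{2,5}; (6,9)→{7,9}; (7,6)→{5,6,7}. Safe: 3, 8. Place at column 8.
Row 9: attacked by (1,7)→{7}; (2,4)→{4}; (3,1)→{1,7}; (4,5)→{5}; (5,2)→{2,6}; (6,9)→{6,9}; (7,6)→{4,6,8}; (8,8)→{7,8,9}. Safe: 3. Place at column 3.
Columns [7, 4, 1, 5, 2, 9, 6, 8, 3], r−c [-6, -2, 2, -1, 3, -3, 1, 0, 6], r+c [8, 6, 4, 9, 7, 15, 13, 16, 12] are all distinct, so no two queens attack.

(1,7) (2,4) (3,1) (4,5) (5,2) (6,9) (7,6) (8,8) (9,3)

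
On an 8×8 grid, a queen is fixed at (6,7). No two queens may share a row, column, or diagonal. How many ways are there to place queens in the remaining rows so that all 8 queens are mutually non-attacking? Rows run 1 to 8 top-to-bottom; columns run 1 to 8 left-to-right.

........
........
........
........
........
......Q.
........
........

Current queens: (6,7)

Branch on row 1: col 1 → 1; col 3 → 4; col 4 → 3; col 5 → 3; col 6 → 2; col 8 → 1.
Sum: 1 + 4 + 3 + 3 + 2 + 1 = 14.

14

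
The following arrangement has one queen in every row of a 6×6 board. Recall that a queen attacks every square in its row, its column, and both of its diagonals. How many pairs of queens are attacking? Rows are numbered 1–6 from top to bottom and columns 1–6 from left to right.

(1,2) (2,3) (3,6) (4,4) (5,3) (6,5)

3

Same column: (2,3)–(5,3) (column 3).
Same diagonal: (1,2)–(2,3) (|1−2| = |2−3| = 1); (4,4)–(5,3) (|4−5| = |4−3| = 1).
Total attacking pairs: 3.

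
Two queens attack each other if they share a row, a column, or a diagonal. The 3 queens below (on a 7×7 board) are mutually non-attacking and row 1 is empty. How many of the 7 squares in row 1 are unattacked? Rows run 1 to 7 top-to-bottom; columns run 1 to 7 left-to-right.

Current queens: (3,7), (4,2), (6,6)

2

(3,7) attacks row 1 at column 7 and diagonals 5.
(4,2) attacks row 1 at column 2 and diagonals 5.
(6,6) attacks row 1 at column 6 and diagonals 1.
Attacked columns: {1, 2, 5, 6, 7}. Safe: {3, 4}.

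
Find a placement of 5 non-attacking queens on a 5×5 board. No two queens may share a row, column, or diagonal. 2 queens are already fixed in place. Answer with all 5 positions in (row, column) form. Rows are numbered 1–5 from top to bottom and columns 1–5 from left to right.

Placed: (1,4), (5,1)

Row 2: attacked by (1,4)→{3,4,5}; (5,1)→{1,4}. Safe: 2. Place at column 2.
Row 3: attacked by (1,4)→{2,4}; (2,2)→{1,2,3}; (5,1)→{1,3}. Safe: 5. Place at column 5.
Row 4: attacked by (1,4)→{1,4}; (2,2)→{2,4}; (3,5)→{4,5}; (5,1)→{1,2}. Safe: 3. Place at column 3.
Columns [4, 2, 5, 3, 1], r−c [-3, 0, -2, 1, 4], r+c [5, 4, 8, 7, 6] are all distinct, so no two queens attack.

(1,4) (2,2) (3,5) (4,3) (5,1)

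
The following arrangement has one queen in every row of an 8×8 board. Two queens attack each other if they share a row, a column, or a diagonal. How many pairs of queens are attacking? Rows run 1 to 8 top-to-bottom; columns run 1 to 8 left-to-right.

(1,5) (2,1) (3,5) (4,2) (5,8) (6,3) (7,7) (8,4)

2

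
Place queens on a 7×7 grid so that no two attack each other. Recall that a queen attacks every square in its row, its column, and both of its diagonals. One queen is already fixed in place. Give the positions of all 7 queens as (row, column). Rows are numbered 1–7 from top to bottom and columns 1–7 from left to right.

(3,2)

Row 1: attacked by (3,2)→{2,4}. Safe: 1, 3, 5, 6, 7. Place at column 3.
Row 2: attacked by (1,3)→{2,3,4}; (3,2)→{1,2,3}. Safe: 5, 6, 7. Place at column 7.
Row 4: attacked by (1,3)→{3,6}; (2,7)→{5,7}; (3,2)→{1,2,3}. Safe: 4. Place at column 4.
Row 5: attacked by (1,3)→{3,7}; (2,7)→{4,7}; (3,2)→{2,4}; (4,4)→{3,4,5}. Safe: 1, 6. Place at column 6.
Row 6: attacked by (1,3)→{3}; (2,7)→{3,7}; (3,2)→{2,5}; (4,4)→{2,4,6}; (5,6)→{5,6,7}. Safe: 1. Place at column 1.
Row 7: attacked by (1,3)→{3}; (2,7)→{2,7}; (3,2)→{2,6}; (4,4)→{1,4,7}; (5,6)→{4,6}; (6,1)→{1,2}. Safe: 5. Place at column 5.
Columns [3, 7, 2, 4, 6, 1, 5], r−c [-2, -5, 1, 0, -1, 5, 2], r+c [4, 9, 5, 8, 11, 7, 12] are all distinct, so no two queens attack.

(1,3) (2,7) (3,2) (4,4) (5,6) (6,1) (7,5)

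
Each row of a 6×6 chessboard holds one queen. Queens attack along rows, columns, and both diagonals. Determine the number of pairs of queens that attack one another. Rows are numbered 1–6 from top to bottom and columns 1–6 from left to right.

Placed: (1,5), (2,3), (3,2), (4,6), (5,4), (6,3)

4

Same column: (2,3)–(6,3) (column 3).
Same diagonal: (2,3)–(3,2) (|2−3| = |3−2| = 1); (3,2)–(5,4) (|3−5| = |2−4| = 2); (5,4)–(6,3) (|5−6| = |4−3| = 1).
Total attacking pairs: 4.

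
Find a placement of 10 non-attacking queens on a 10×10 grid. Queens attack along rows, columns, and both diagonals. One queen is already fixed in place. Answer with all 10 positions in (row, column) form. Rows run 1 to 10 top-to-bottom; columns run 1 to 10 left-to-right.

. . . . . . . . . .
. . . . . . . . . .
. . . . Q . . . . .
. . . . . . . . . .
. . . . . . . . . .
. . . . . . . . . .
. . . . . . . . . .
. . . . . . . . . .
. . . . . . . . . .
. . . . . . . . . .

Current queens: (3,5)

(1,8) (2,10) (3,5) (4,2) (5,6) (6,1) (7,3) (8,7) (9,9) (10,4)

Row 1: attacked by (3,5)→{3,5,7}. Safe: 1, 2, 4, 6, 8, 9, 10. Place at column 8.
Row 2: attacked by (1,8)→{7,8,9}; (3,5)→{4,5,6}. Safe: 1, 2, 3, 10. Place at column 10.
Row 4: attacked by (1,8)→{5,8}; (2,10)→{8,10}; (3,5)→{4,5,6}. Safe: 1, 2, 3, 7, 9. Place at column 2.
Row 5: attacked by (1,8)→{4,8}; (2,10)→{7,10}; (3,5)→{3,5,7}; (4,2)→{1,2,3}. Safe: 6, 9. Place at column 6.
Row 6: attacked by (1,8)→{3,8}; (2,10)→{6,10}; (3,5)→{2,5,8}; (4,2)→{2,4}; (5,6)→{5,6,7}. Safe: 1, 9. Place at column 1.
Row 7: attacked by (1,8)→{2,8}; (2,10)→{5,10}; (3,5)→{1,5,9}; (4,2)→{2,5}; (5,6)→{4,6,8}; (6,1)→{1,2}. Safe: 3, 7. Place at column 3.
Row 8: attacked by (1,8)→{1,8}; (2,10)→{4,10}; (3,5)→{5,10}; (4,2)→{2,6}; (5,6)→{3,6,9}; (6,1)→{1,3}; (7,3)→{2,3,4}. Safe: 7. Place at column 7.
Row 9: attacked by (1,8)→{8}; (2,10)→{3,10}; (3,5)→{5}; (4,2)→{2,7}; (5,6)→{2,6,10}; (6,1)→{1,4}; (7,3)→{1,3,5}; (8,7)→{6,7,8}. Safe: 9. Place at column 9.
Row 10: attacked by (1,8)→{8}; (2,10)→{2,10}; (3,5)→{5}; (4,2)→{2,8}; (5,6)→{1,6}; (6,1)→{1,5}; (7,3)→{3,6}; (8,7)→{5,7,9}; (9,9)→{8,9,10}. Safe: 4. Place at column 4.
Columns [8, 10, 5, 2, 6, 1, 3, 7, 9, 4], r−c [-7, -8, -2, 2, -1, 5, 4, 1, 0, 6], r+c [9, 12, 8, 6, 11, 7, 10, 15, 18, 14] are all distinct, so no two queens attack.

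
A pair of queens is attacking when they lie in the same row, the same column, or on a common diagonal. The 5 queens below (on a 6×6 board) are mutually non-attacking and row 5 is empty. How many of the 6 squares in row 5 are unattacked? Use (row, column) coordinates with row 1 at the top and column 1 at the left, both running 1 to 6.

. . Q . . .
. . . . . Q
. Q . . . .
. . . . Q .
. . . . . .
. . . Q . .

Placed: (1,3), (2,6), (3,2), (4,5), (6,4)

(1,3) attacks row 5 at column 3.
(2,6) attacks row 5 at column 6 and diagonals 3.
(3,2) attacks row 5 at column 2 and diagonals 4.
(4,5) attacks row 5 at column 5 and diagonals 4, 6.
(6,4) attacks row 5 at column 4 and diagonals 3, 5.
Attacked columns: {2, 3, 4, 5, 6}. Safe: {1}.

1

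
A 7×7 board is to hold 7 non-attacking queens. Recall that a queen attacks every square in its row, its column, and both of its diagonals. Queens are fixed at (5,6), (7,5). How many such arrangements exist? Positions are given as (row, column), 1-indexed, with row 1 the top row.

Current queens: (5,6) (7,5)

2

Branch on row 1: col 1 → 1; col 3 → 1; col 4 → 0; col 7 → 0.
Sum: 1 + 1 + 0 + 0 = 2.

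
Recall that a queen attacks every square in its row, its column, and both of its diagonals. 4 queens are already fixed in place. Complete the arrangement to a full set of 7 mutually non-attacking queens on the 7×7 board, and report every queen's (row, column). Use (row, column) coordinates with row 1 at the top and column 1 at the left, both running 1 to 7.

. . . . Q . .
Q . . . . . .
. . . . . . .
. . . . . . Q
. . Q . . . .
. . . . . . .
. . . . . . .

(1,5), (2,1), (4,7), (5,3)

(1,5) (2,1) (3,4) (4,7) (5,3) (6,6) (7,2)

Row 3: attacked by (1,5)→{3,5,7}; (2,1)→{1,2}; (4,7)→{6,7}; (5,3)→{1,3,5}. Safe: 4. Place at column 4.
Row 6: attacked by (1,5)→{5}; (2,1)→{1,5}; (3,4)→{1,4,7}; (4,7)→{5,7}; (5,3)→{2,3,4}. Safe: 6. Place at column 6.
Row 7: attacked by (1,5)→{5}; (2,1)→{1,6}; (3,4)→{4}; (4,7)→{4,7}; (5,3)→{1,3,5}; (6,6)→{5,6,7}. Safe: 2. Place at column 2.
Columns [5, 1, 4, 7, 3, 6, 2], r−c [-4, 1, -1, -3, 2, 0, 5], r+c [6, 3, 7, 11, 8, 12, 9] are all distinct, so no two queens attack.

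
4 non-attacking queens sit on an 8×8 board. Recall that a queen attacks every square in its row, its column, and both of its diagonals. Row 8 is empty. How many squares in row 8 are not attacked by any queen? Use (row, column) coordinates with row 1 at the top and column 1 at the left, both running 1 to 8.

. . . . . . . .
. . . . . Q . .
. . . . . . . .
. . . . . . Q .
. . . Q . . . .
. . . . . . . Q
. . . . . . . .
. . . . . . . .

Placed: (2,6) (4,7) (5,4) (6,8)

(2,6) attacks row 8 at column 6.
(4,7) attacks row 8 at column 7 and diagonals 3.
(5,4) attacks row 8 at column 4 and diagonals 1, 7.
(6,8) attacks row 8 at column 8 and diagonals 6.
Attacked columns: {1, 3, 4, 6, 7, 8}. Safe: {2, 5}.

2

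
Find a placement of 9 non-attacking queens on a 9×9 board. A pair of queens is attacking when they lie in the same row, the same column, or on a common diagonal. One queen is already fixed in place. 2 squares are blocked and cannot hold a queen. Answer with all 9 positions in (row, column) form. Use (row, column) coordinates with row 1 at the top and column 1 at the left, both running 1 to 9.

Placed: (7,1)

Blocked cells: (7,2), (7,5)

(1,3) (2,9) (3,4) (4,2) (5,8) (6,6) (7,1) (8,7) (9,5)

Row 1: attacked by (7,1)→{1,7}. Safe: 2, 3, 4, 5, 6, 8, 9. Place at column 3.
Row 2: attacked by (1,3)→{2,3,4}; (7,1)→{1,6}. Safe: 5, 7, 8, 9. Place at column 9.
Row 3: attacked by (1,3)→{1,3,5}; (2,9)→{8,9}; (7,1)→{1,5}. Safe: 2, 4, 6, 7. Place at column 4.
Row 4: attacked by (1,3)→{3,6}; (2,9)→{7,9}; (3,4)→{3,4,5}; (7,1)→{1,4}. Safe: 2, 8. Place at column 2.
Row 5: attacked by (1,3)→{3,7}; (2,9)→{6,9}; (3,4)→{2,4,6}; (4,2)→{1,2,3}; (7,1)→{1,3}. Safe: 5, 8. Place at column 8.
Row 6: attacked by (1,3)→{3,8}; (2,9)→{5,9}; (3,4)→{1,4,7}; (4,2)→{2,4}; (5,8)→{7,8,9}; (7,1)→{1,2}. Safe: 6. Place at column 6.
Row 8: attacked by (1,3)→{3}; (2,9)→{3,9}; (3,4)→{4,9}; (4,2)→{2,6}; (5,8)→{5,8}; (6,6)→{4,6,8}; (7,1)→{1,2}. Safe: 7. Place at column 7.
Row 9: attacked by (1,3)→{3}; (2,9)→{2,9}; (3,4)→{4}; (4,2)→{2,7}; (5,8)→{4,8}; (6,6)→{3,6,9}; (7,1)→{1,3}; (8,7)→{6,7,8}. Safe: 5. Place at column 5.
Columns [3, 9, 4, 2, 8, 6, 1, 7, 5], r−c [-2, -7, -1, 2, -3, 0, 6, 1, 4], r+c [4, 11, 7, 6, 13, 12, 8, 15, 14] are all distinct, so no two queens attack.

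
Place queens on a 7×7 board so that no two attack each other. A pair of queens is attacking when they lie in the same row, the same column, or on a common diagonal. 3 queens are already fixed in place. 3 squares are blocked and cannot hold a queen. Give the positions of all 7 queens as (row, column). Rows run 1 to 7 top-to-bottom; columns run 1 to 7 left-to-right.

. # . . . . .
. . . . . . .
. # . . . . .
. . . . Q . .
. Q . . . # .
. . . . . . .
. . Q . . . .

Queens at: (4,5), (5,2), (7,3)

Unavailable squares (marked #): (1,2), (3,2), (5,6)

Row 1: attacked by (4,5)→{2,5}; (5,2)→{2,6}; (7,3)→{3}. Blocked: 2. Safe: 1, 4, 7. Place at column 7.
Row 2: attacked by (1,7)→{6,7}; (4,5)→{3,5,7}; (5,2)→{2,5}; (7,3)→{3}. Safe: 1, 4. Place at column 4.
Row 3: attacked by (1,7)→{5,7}; (2,4)→{3,4,5}; (4,5)→{4,5,6}; (5,2)→{2,4}; (7,3)→{3,7}. Blocked: 2. Safe: 1. Place at column 1.
Row 6: attacked by (1,7)→{2,7}; (2,4)→{4}; (3,1)→{1,4}; (4,5)→{3,5,7}; (5,2)→{1,2,3}; (7,3)→{2,3,4}. Safe: 6. Place at column 6.
Columns [7, 4, 1, 5, 2, 6, 3], r−c [-6, -2, 2, -1, 3, 0, 4], r+c [8, 6, 4, 9, 7, 12, 10] are all distinct, so no two queens attack.

(1,7) (2,4) (3,1) (4,5) (5,2) (6,6) (7,3)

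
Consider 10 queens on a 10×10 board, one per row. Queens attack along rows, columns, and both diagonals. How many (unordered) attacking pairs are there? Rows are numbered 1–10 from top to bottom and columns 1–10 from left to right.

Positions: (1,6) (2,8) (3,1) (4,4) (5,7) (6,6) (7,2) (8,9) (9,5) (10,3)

3

Same column: (1,6)–(6,6) (column 6).
Same diagonal: (4,4)–(6,6) (|4−6| = |4−6| = 2); (5,7)–(6,6) (|5−6| = |7−6| = 1).
Total attacking pairs: 3.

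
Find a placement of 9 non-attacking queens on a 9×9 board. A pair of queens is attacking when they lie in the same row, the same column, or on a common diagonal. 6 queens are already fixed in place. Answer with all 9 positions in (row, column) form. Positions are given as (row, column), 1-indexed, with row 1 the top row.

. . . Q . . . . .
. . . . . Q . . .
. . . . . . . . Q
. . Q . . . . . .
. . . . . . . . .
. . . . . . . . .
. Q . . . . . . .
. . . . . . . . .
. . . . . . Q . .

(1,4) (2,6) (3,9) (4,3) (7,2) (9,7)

(1,4) (2,6) (3,9) (4,3) (5,1) (6,8) (7,2) (8,5) (9,7)

Row 5: attacked by (1,4)→{4,8}; (2,6)→{3,6,9}; (3,9)→{7,9}; (4,3)→{2,3,4}; (7,2)→{2,4}; (9,7)→{3,7}. Safe: 1, 5. Place at column 1.
Row 6: attacked by (1,4)→{4,9}; (2,6)→{2,6}; (3,9)→{6,9}; (4,3)→{1,3,5}; (5,1)→{1,2}; (7,2)→{1,2,3}; (9,7)→{4,7}. Safe: 8. Place at column 8.
Row 8: attacked by (1,4)→{4}; (2,6)→{6}; (3,9)→{4,9}; (4,3)→{3,7}; (5,1)→{1,4}; (6,8)→{6,8}; (7,2)→{1,2,3}; (9,7)→{6,7,8}. Safe: 5. Place at column 5.
Columns [4, 6, 9, 3, 1, 8, 2, 5, 7], r−c [-3, -4, -6, 1, 4, -2, 5, 3, 2], r+c [5, 8, 12, 7, 6, 14, 9, 13, 16] are all distinct, so no two queens attack.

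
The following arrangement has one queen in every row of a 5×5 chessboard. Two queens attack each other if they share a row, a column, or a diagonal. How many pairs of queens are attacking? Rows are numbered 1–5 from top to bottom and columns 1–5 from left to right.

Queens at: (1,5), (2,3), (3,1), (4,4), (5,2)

0

All columns are distinct and no two queens satisfy |Δrow| = |Δcol|, so no pair attacks.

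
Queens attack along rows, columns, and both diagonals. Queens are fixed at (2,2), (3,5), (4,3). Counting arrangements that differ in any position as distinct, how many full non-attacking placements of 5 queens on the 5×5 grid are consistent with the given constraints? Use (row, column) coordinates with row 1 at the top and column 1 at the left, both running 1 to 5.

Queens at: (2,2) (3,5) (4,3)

1

Branch on row 1: col 4 → 1.
Sum: 1 = 1.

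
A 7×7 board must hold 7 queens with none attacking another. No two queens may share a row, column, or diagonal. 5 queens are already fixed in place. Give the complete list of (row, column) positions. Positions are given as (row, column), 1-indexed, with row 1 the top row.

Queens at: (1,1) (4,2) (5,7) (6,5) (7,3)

Row 2: attacked by (1,1)→{1,2}; (4,2)→{2,4}; (5,7)→{4,7}; (6,5)→{1,5}; (7,3)→{3}. Safe: 6. Place at column 6.
Row 3: attacked by (1,1)→{1,3}; (2,6)→{5,6,7}; (4,2)→{1,2,3}; (5,7)→{5,7}; (6,5)→{2,5}; (7,3)→{3,7}. Safe: 4. Place at column 4.
Columns [1, 6, 4, 2, 7, 5, 3], r−c [0, -4, -1, 2, -2, 1, 4], r+c [2, 8, 7, 6, 12, 11, 10] are all distinct, so no two queens attack.

(1,1) (2,6) (3,4) (4,2) (5,7) (6,5) (7,3)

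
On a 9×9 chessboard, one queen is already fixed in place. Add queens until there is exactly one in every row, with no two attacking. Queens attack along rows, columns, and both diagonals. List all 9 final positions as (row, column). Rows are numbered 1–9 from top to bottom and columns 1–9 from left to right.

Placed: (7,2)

Row 1: attacked by (7,2)→{2,8}. Safe: 1, 3, 4, 5, 6, 7, 9. Place at column 9.
Row 2: attacked by (1,9)→{8,9}; (7,2)→{2,7}. Safe: 1, 3, 4, 5, 6. Place at column 5.
Row 3: attacked by (1,9)→{7,9}; (2,5)→{4,5,6}; (7,2)→{2,6}. Safe: 1, 3, 8. Place at column 1.
Row 4: attacked by (1,9)→{6,9}; (2,5)→{3,5,7}; (3,1)→{1,2}; (7,2)→{2,5}. Safe: 4, 8. Place at column 4.
Row 5: attacked by (1,9)→{5,9}; (2,5)→{2,5,8}; (3,1)→{1,3}; (4,4)→{3,4,5}; (7,2)→{2,4}. Safe: 6, 7. Place at column 6.
Row 6: attacked by (1,9)→{4,9}; (2,5)→{1,5,9}; (3,1)→{1,4}; (4,4)→{2,4,6}; (5,6)→{5,6,7}; (7,2)→{1,2,3}. Safe: 8. Place at column 8.
Row 8: attacked by (1,9)→{2,9}; (2,5)→{5}; (3,1)→{1,6}; (4,4)→{4,8}; (5,6)→{3,6,9}; (6,8)→{6,8}; (7,2)→{1,2,3}. Safe: 7. Place at column 7.
Row 9: attacked by (1,9)→{1,9}; (2,5)→{5}; (3,1)→{1,7}; (4,4)→{4,9}; (5,6)→{2,6}; (6,8)→{5,8}; (7,2)→{2,4}; (8,7)→{6,7,8}. Safe: 3. Place at column 3.
Columns [9, 5, 1, 4, 6, 8, 2, 7, 3], r−c [-8, -3, 2, 0, -1, -2, 5, 1, 6], r+c [10, 7, 4, 8, 11, 14, 9, 15, 12] are all distinct, so no two queens attack.

(1,9) (2,5) (3,1) (4,4) (5,6) (6,8) (7,2) (8,7) (9,3)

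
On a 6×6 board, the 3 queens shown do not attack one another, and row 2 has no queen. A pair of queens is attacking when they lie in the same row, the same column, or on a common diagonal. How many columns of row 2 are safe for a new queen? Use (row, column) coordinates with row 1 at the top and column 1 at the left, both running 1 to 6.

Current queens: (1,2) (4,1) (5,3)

2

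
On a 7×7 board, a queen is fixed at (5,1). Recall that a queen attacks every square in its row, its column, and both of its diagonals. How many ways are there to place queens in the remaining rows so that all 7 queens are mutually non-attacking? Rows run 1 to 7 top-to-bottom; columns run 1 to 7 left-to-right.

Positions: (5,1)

6

Branch on row 1: col 2 → 2; col 3 → 1; col 4 → 0; col 6 → 2; col 7 → 1.
Sum: 2 + 1 + 0 + 2 + 1 = 6.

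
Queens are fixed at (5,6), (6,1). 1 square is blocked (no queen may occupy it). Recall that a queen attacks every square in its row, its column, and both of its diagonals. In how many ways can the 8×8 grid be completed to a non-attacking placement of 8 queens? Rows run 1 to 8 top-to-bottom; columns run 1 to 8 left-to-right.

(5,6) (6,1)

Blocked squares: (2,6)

3

Branch on row 1: col 3 → 0; col 4 → 2; col 5 → 0; col 7 → 1; col 8 → 0.
Sum: 0 + 2 + 0 + 1 + 0 = 3.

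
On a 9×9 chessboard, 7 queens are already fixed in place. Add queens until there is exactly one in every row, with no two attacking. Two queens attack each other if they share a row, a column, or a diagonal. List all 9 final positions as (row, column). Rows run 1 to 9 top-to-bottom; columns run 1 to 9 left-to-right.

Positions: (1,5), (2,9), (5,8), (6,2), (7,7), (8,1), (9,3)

(1,5) (2,9) (3,4) (4,6) (5,8) (6,2) (7,7) (8,1) (9,3)

Row 3: attacked by (1,5)→{3,5,7}; (2,9)→{8,9}; (5,8)→{6,8}; (6,2)→{2,5}; (7,7)→{3,7}; (8,1)→{1,6}; (9,3)→{3,9}. Safe: 4. Place at column 4.
Row 4: attacked by (1,5)→{2,5,8}; (2,9)→{7,9}; (3,4)→{3,4,5}; (5,8)→{7,8,9}; (6,2)→{2,4}; (7,7)→{4,7}; (8,1)→{1,5}; (9,3)→{3,8}. Safe: 6. Place at column 6.
Columns [5, 9, 4, 6, 8, 2, 7, 1, 3], r−c [-4, -7, -1, -2, -3, 4, 0, 7, 6], r+c [6, 11, 7, 10, 13, 8, 14, 9, 12] are all distinct, so no two queens attack.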